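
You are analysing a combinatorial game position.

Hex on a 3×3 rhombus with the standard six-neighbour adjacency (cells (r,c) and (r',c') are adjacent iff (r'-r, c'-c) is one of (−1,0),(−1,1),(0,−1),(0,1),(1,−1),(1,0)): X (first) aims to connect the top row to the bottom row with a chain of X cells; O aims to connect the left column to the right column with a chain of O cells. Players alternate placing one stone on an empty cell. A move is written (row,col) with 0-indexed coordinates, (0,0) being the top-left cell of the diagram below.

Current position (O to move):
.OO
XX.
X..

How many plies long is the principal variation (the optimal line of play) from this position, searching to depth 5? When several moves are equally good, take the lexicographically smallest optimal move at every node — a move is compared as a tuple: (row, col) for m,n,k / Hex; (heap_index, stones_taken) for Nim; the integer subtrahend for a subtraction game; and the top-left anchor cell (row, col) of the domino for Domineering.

PV length from [.OO/XX./X..]: 1 ply

[.OO/XX./X..] O move#1: (0,0):+1/OOO/XX./X..*, (1,2):-1/.OO/XXO/X.., (2,1):-1/.OO/XX./XO., (2,2):-1/.OO/XX./X.O
[OOO/XX./X..] end (terminal -1, X#2); searched .OO/XX./X.. to 5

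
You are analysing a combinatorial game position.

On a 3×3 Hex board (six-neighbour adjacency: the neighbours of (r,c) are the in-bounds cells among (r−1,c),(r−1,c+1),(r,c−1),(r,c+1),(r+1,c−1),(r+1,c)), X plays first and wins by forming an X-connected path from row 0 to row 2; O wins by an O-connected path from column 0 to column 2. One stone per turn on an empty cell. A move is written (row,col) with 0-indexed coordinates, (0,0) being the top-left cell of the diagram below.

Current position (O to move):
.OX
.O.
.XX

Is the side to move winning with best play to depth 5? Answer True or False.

ply 1, O at .OX/.O./.XX | (0,0)=-1→OOX/.O./.XX; (1,0)=-1→.OX/OO./.XX; (1,2)=+1→.OX/.OO/.XX*; (2,0)=-1→.OX/.O./OXX
ply 2, X at .OX/.OO/.XX | (0,0)=-1→XOX/.OO/.XX*; (1,0)=-1→.OX/XOO/.XX; (2,0)=-1→.OX/.OO/XXX
ply 3, O at XOX/.OO/.XX | (1,0)=+1→XOX/OOO/.XX*; (2,0)=+1→XOX/.OO/OXX
ply 4: XOX/OOO/.XX is terminal -1 (X); from .OX/.O./.XX depth 5

O winning at [.OX/.O./.XX]: True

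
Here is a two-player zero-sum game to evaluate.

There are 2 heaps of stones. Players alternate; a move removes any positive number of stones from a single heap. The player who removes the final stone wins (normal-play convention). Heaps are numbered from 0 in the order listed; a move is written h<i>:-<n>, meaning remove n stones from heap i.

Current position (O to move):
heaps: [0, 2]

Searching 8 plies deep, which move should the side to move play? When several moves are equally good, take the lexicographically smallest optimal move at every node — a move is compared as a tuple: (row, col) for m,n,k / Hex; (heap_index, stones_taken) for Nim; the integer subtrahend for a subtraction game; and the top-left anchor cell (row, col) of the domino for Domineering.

p1 O@[(0,2)]: h1:-1[(0,1)]-1 h1:-2[(0,0)]+1*
p2 X@[(0,0)] terminal -1; root [(0,2)] d8

O's best at [(0,2)]: h1:-2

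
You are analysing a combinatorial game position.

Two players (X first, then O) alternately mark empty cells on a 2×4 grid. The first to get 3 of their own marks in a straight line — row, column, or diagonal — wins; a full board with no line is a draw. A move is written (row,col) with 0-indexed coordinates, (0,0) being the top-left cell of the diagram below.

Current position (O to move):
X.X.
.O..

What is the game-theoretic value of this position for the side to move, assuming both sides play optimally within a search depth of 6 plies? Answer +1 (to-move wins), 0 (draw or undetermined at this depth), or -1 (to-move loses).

value(X.X./.O.., O) = 0

[X.X./.O..] O move#1: (0,1):+0/XOX./.O..*, (0,3):-1/X.XO/.O.., (1,0):-1/X.X./OO.., (1,2):-1/X.X./.OO., (1,3):-1/X.X./.O.O
[XOX./.O..] X move#2: (0,3):-1/XOXX/.O.., (1,0):+0/XOX./XO..*, (1,2):+0/XOX./.OX., (1,3):+0/XOX./.O.X
[XOX./XO..] O move#3: (0,3):+0/XOXO/XO..*, (1,2):+0/XOX./XOO., (1,3):+0/XOX./XO.O
[XOXO/XO..] X move#4: (1,2):+0/XOXO/XOX.*, (1,3):+0/XOXO/XO.X
[XOXO/XOX.] O move#5: (1,3):+0/XOXO/XOXO*
[XOXO/XOXO] end (terminal +0, X#6); searched X.X./.O.. to 6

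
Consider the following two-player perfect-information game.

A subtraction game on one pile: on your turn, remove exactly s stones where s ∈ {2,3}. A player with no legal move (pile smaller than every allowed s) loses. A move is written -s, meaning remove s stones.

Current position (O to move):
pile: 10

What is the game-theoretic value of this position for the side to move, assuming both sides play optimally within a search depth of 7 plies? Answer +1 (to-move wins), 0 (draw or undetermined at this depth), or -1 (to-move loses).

p1 O@[10]: -2[8]-1* -3[7]-1
p2 X@[8]: -2[6]+1* -3[5]+1
p3 O@[6]: -2[4]-1* -3[3]-1
p4 X@[4]: -2[2]-1 -3[1]+1*
p5 O@[1] terminal -1; root [10] d7

value(10, O) = -1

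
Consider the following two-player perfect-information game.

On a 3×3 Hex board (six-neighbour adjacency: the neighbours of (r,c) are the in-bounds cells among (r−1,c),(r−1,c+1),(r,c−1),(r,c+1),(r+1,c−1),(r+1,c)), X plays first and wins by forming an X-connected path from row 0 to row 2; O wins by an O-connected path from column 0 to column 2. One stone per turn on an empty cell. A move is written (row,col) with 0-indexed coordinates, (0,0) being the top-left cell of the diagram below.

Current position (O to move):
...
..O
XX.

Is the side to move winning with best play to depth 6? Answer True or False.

O winning at [.../..O/XX.]: True

[.../..O/XX.] O move#1: (0,0):-1/O../..O/XX., (0,1):+1/.O./..O/XX.*, (0,2):-1/..O/..O/XX., (1,0):-1/.../O.O/XX., (1,1):-1/.../.OO/XX., (2,2):-1/.../..O/XXO
[.O./..O/XX.] X move#2: (0,0):-1/XO./..O/XX.*, (0,2):-1/.OX/..O/XX., (1,0):-1/.O./X.O/XX., (1,1):-1/.O./.XO/XX., (2,2):-1/.O./..O/XXX
[XO./..O/XX.] O move#3: (0,2):-1/XOO/..O/XX., (1,0):+1/XO./O.O/XX.*, (1,1):-1/XO./.OO/XX., (2,2):-1/XO./..O/XXO
[XO./O.O/XX.] X move#4: (0,2):-1/XOX/O.O/XX.*, (1,1):-1/XO./OXO/XX., (2,2):-1/XO./O.O/XXX
[XOX/O.O/XX.] O move#5: (1,1):+1/XOX/OOO/XX.*, (2,2):-1/XOX/O.O/XXO
[XOX/OOO/XX.] end (terminal -1, X#6); searched .../..O/XX. to 6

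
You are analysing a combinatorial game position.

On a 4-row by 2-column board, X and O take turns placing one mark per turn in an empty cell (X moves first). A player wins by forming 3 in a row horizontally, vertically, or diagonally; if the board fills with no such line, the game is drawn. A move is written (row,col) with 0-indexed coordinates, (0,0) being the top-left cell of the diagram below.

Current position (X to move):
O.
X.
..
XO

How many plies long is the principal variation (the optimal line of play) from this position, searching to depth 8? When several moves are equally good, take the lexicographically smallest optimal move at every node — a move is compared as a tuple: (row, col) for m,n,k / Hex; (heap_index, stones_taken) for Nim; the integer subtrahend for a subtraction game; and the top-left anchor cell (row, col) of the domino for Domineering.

PV length from [O./X./../XO]: 1 ply

ply 1, X at O./X./../XO | (0,1)=+0→OX/X./../XO; (1,1)=+0→O./XX/../XO; (2,0)=+1→O./X./X./XO*; (2,1)=+0→O./X./.X/XO
ply 2: O./X./X./XO is terminal -1 (O); from O./X./../XO depth 8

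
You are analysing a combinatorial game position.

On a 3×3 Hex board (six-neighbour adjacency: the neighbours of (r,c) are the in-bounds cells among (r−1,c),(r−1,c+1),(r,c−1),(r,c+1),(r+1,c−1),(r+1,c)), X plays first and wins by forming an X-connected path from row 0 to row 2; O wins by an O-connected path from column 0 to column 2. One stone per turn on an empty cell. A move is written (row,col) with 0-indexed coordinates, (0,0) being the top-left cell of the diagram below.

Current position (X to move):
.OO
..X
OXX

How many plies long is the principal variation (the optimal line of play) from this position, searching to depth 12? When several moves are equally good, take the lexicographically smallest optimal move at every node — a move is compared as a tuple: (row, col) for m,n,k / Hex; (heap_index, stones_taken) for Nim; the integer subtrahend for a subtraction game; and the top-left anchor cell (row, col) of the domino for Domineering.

PV length from [.OO/..X/OXX]: 2 plies

ply 1, X at .OO/..X/OXX | (0,0)=-1→XOO/..X/OXX*; (1,0)=-1→.OO/X.X/OXX; (1,1)=-1→.OO/.XX/OXX
ply 2, O at XOO/..X/OXX | (1,0)=+1→XOO/O.X/OXX*; (1,1)=+1→XOO/.OX/OXX
ply 3: XOO/O.X/OXX is terminal -1 (X); from .OO/..X/OXX depth 12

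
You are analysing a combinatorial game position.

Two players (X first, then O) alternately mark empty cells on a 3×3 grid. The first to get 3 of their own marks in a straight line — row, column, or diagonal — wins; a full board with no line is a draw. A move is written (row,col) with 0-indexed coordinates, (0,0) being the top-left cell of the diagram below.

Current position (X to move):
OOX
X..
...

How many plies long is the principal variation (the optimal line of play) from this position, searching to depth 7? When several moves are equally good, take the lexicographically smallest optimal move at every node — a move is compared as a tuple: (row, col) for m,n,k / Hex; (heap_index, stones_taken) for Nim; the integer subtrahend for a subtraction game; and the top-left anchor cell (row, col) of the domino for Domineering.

PV length from [OOX/X../...]: 3 plies

p1 X@[OOX/X../...]: (1,1)[OOX/XX./...]+1* (1,2)[OOX/X.X/...]+1 (2,0)[OOX/X../X..]-1 (2,1)[OOX/X../.X.]+1 (2,2)[OOX/X../..X]+1
p2 O@[OOX/XX./...]: (1,2)[OOX/XXO/...]-1* (2,0)[OOX/XX./O..]-1 (2,1)[OOX/XX./.O.]-1 (2,2)[OOX/XX./..O]-1
p3 X@[OOX/XXO/...]: (2,0)[OOX/XXO/X..]+1* (2,1)[OOX/XXO/.X.]+0 (2,2)[OOX/XXO/..X]+0
p4 O@[OOX/XXO/X..] terminal -1; root [OOX/X../...] d7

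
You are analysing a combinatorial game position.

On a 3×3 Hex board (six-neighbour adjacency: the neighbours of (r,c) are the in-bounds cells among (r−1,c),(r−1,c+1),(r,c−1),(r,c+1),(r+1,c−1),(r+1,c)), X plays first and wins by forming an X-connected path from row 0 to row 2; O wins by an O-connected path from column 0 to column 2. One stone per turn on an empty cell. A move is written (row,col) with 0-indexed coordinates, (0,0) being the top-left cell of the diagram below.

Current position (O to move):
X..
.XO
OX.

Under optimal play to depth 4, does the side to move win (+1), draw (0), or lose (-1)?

value(X../.XO/OX., O) = -1

p1 O@[X../.XO/OX.]: (0,1)[XO./.XO/OX.]-1* (0,2)[X.O/.XO/OX.]-1 (1,0)[X../OXO/OX.]-1 (2,2)[X../.XO/OXO]-1
p2 X@[XO./.XO/OX.]: (0,2)[XOX/.XO/OX.]+1* (1,0)[XO./XXO/OX.]+1 (2,2)[XO./.XO/OXX]+1
p3 O@[XOX/.XO/OX.] terminal -1; root [X../.XO/OX.] d4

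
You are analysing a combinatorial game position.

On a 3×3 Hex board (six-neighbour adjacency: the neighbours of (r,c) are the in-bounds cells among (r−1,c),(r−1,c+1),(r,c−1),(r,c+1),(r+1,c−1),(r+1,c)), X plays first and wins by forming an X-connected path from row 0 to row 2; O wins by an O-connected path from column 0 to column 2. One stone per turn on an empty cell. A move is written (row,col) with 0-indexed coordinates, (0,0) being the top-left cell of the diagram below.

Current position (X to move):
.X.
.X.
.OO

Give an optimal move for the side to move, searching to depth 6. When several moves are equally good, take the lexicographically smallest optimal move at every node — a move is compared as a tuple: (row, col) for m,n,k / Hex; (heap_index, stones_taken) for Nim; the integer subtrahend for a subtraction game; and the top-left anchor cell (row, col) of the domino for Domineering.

X's best at [.X./.X./.OO]: (2,0)

[.X./.X./.OO] X move#1: (0,0):-1/XX./.X./.OO, (0,2):-1/.XX/.X./.OO, (1,0):-1/.X./XX./.OO, (1,2):-1/.X./.XX/.OO, (2,0):+1/.X./.X./XOO*
[.X./.X./XOO] end (terminal -1, O#2); searched .X./.X./.OO to 6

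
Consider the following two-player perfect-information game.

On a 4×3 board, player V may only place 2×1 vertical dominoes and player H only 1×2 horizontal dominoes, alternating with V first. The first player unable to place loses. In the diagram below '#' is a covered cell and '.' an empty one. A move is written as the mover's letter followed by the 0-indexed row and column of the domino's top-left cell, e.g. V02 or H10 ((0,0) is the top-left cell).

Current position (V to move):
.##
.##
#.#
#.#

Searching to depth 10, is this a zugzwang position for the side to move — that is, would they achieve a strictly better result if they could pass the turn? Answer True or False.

zugzwang(.##/.##/#.#/#.#, V) = False

p1 V@[.##/.##/#.#/#.#]: V00[###/###/#.#/#.#]+1* V21[.##/.##/###/###]+1
p2 H@[###/###/#.#/#.#] terminal -1; root [.##/.##/#.#/#.#] d10
suppose V passes — search the same position with H to move:
pass> p1 H@[.##/.##/#.#/#.#] terminal -1; root [.##/.##/#.#/#.#] d10
for V: play +1, pass +1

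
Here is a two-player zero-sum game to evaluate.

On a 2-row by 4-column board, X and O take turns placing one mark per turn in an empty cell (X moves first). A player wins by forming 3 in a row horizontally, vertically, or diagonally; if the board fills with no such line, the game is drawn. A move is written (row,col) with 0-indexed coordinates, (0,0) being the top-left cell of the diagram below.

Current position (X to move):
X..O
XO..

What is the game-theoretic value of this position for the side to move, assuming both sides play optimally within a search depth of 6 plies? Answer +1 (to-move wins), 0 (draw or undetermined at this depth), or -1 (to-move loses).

[X..O/XO..] X move#1: (0,1):+0/XX.O/XO..*, (0,2):+0/X.XO/XO.., (1,2):+0/X..O/XOX., (1,3):+0/X..O/XO.X
[XX.O/XO..] O move#2: (0,2):+0/XXOO/XO..*, (1,2):-1/XX.O/XOO., (1,3):-1/XX.O/XO.O
[XXOO/XO..] X move#3: (1,2):+0/XXOO/XOX.*, (1,3):+0/XXOO/XO.X
[XXOO/XOX.] O move#4: (1,3):+0/XXOO/XOXO*
[XXOO/XOXO] end (terminal +0, X#5); searched X..O/XO.. to 6

value(X..O/XO.., X) = 0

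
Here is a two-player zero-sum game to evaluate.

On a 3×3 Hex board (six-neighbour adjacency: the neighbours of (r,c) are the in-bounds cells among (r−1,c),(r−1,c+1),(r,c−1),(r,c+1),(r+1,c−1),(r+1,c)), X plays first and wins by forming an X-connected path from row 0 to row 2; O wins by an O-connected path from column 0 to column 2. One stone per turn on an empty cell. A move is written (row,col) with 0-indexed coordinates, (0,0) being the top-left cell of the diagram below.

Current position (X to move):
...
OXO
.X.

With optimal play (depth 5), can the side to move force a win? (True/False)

[.../OXO/.X.] X move#1: (0,0):+1/X../OXO/.X.*, (0,1):+1/.X./OXO/.X., (0,2):+1/..X/OXO/.X., (2,0):+1/.../OXO/XX., (2,2):+1/.../OXO/.XX
[X../OXO/.X.] O move#2: (0,1):-1/XO./OXO/.X.*, (0,2):-1/X.O/OXO/.X., (2,0):-1/X../OXO/OX., (2,2):-1/X../OXO/.XO
[XO./OXO/.X.] X move#3: (0,2):+1/XOX/OXO/.X.*, (2,0):-1/XO./OXO/XX., (2,2):-1/XO./OXO/.XX
[XOX/OXO/.X.] end (terminal -1, O#4); searched .../OXO/.X. to 5

X winning at [.../OXO/.X.]: True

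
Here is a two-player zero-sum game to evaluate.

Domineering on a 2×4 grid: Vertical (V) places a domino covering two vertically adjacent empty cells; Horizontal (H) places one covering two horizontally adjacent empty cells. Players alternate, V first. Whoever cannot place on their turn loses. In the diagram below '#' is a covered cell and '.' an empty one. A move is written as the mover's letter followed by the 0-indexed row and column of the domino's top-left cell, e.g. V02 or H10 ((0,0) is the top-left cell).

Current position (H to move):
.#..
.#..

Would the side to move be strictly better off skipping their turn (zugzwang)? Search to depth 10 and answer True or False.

ply 1, H at .#../.#.. | H02=+1→.###/.#..*; H12=+1→.#../.###
ply 2, V at .###/.#.. | V00=-1→####/##..*
ply 3, H at ####/##.. | H12=+1→####/####*
ply 4: ####/#### is terminal -1 (V); from .#../.#.. depth 10
suppose H passes — search the same position with V to move:
pass> ply 1, V at .#../.#.. | V00=-1→##../##..; V02=+1→.##./.##.*; V03=+1→.#.#/.#.#
pass> ply 2: .##./.##. is terminal -1 (H); from .#../.#.. depth 10
for H: play +1, pass -1

zugzwang(.#../.#.., H) = False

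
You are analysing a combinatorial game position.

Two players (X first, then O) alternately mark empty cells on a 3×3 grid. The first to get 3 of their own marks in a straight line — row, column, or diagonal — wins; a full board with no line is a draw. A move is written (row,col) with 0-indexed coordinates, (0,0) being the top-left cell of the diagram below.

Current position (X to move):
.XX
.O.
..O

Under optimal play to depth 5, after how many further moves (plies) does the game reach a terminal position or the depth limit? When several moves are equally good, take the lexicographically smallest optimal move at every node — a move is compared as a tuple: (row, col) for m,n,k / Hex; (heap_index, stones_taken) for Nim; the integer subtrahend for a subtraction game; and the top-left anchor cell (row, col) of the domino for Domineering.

PV length from [.XX/.O./..O]: 1 ply

ply 1, X at .XX/.O./..O | (0,0)=+1→XXX/.O./..O*; (1,0)=-1→.XX/XO./..O; (1,2)=-1→.XX/.OX/..O; (2,0)=-1→.XX/.O./X.O; (2,1)=-1→.XX/.O./.XO
ply 2: XXX/.O./..O is terminal -1 (O); from .XX/.O./..O depth 5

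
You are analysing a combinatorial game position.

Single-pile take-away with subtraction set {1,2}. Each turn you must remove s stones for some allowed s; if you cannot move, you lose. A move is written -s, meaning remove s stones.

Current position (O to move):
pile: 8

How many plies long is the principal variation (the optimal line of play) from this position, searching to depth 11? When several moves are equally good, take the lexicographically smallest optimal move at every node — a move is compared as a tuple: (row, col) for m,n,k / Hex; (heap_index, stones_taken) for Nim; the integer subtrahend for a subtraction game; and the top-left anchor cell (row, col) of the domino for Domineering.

p1 O@[8]: -1[7]-1 -2[6]+1*
p2 X@[6]: -1[5]-1* -2[4]-1
p3 O@[5]: -1[4]-1 -2[3]+1*
p4 X@[3]: -1[2]-1* -2[1]-1
p5 O@[2]: -1[1]-1 -2[0]+1*
p6 X@[0] terminal -1; root [8] d11

PV length from [8]: 5 plies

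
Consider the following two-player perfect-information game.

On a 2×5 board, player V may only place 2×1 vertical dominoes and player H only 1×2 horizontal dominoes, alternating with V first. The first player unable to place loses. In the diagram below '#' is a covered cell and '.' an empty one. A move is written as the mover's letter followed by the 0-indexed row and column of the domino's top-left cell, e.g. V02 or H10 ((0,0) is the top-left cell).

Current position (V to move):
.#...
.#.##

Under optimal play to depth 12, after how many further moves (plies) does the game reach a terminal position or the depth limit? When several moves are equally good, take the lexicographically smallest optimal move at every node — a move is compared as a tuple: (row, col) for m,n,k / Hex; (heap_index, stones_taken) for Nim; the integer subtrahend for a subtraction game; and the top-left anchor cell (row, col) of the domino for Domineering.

PV length from [.#.../.#.##]: 3 plies

[.#.../.#.##] V move#1: V00:-1/##.../##.##, V02:+1/.##../.####*
[.##../.####] H move#2: H03:-1/.####/.####*
[.####/.####] V move#3: V00:+1/#####/#####*
[#####/#####] end (terminal -1, H#4); searched .#.../.#.## to 12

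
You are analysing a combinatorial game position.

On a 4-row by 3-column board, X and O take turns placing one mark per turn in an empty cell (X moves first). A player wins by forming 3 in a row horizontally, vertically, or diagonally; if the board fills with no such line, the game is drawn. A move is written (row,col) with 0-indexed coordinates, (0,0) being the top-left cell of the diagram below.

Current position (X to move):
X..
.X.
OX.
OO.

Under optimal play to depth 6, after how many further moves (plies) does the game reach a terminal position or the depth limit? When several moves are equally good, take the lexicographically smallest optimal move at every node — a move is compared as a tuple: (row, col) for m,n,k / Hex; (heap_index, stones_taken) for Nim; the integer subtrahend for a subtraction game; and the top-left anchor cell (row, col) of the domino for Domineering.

[X../.X./OX./OO.] X move#1: (0,1):+1/XX./.X./OX./OO.*, (0,2):-1/X.X/.X./OX./OO., (1,0):-1/X../XX./OX./OO., (1,2):-1/X../.XX/OX./OO., (2,2):+1/X../.X./OXX/OO., (3,2):-1/X../.X./OX./OOX
[XX./.X./OX./OO.] end (terminal -1, O#2); searched X../.X./OX./OO. to 6

PV length from [X../.X./OX./OO.]: 1 ply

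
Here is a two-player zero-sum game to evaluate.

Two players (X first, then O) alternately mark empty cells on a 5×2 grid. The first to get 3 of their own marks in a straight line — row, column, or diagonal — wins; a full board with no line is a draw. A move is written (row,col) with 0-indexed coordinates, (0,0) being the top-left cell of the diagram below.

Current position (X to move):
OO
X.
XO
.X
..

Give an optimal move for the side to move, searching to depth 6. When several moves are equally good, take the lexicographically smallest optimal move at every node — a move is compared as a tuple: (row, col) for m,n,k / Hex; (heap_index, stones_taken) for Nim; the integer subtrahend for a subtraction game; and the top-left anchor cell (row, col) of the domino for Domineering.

ply 1, X at OO/X./XO/.X/.. | (1,1)=+0→OO/XX/XO/.X/..; (3,0)=+1→OO/X./XO/XX/..*; (4,0)=-1→OO/X./XO/.X/X.; (4,1)=-1→OO/X./XO/.X/.X
ply 2: OO/X./XO/XX/.. is terminal -1 (O); from OO/X./XO/.X/.. depth 6

X's best at [OO/X./XO/.X/..]: (3,0)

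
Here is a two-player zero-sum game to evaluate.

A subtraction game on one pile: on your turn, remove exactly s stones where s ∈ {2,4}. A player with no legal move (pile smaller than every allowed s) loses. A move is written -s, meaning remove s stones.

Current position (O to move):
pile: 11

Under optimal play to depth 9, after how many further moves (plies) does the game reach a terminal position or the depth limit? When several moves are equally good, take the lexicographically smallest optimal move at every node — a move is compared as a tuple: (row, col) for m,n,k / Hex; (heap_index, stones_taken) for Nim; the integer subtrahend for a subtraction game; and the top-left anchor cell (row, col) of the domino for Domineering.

p1 O@[11]: -2[9]-1 -4[7]+1*
p2 X@[7]: -2[5]-1* -4[3]-1
p3 O@[5]: -2[3]-1 -4[1]+1*
p4 X@[1] terminal -1; root [11] d9

PV length from [11]: 3 plies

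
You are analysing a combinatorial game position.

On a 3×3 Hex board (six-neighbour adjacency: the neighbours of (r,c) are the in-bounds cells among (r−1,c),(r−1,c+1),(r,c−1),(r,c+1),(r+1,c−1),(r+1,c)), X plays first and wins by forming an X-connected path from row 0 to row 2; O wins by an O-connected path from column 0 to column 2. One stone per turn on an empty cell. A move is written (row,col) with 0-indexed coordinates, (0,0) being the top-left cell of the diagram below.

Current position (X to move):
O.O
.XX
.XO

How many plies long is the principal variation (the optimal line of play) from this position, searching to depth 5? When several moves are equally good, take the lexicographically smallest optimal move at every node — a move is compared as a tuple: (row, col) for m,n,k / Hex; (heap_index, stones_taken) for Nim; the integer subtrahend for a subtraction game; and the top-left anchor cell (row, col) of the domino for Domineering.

PV length from [O.O/.XX/.XO]: 1 ply

p1 X@[O.O/.XX/.XO]: (0,1)[OXO/.XX/.XO]+1* (1,0)[O.O/XXX/.XO]-1 (2,0)[O.O/.XX/XXO]-1
p2 O@[OXO/.XX/.XO] terminal -1; root [O.O/.XX/.XO] d5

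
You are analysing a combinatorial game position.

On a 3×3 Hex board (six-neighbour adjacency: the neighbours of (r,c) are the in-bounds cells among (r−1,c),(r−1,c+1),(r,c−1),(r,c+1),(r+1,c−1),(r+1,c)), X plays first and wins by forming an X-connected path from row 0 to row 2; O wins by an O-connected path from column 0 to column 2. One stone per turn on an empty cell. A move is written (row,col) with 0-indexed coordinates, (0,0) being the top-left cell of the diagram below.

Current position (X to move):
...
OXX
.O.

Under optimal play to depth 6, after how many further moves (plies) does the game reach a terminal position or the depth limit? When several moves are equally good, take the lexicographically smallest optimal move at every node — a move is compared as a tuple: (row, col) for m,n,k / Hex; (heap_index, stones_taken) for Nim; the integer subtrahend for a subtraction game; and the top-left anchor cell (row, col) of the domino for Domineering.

PV length from [.../OXX/.O.]: 5 plies

[.../OXX/.O.] X move#1: (0,0):+1/X../OXX/.O.*, (0,1):+1/.X./OXX/.O., (0,2):+1/..X/OXX/.O., (2,0):+1/.../OXX/XO., (2,2):+1/.../OXX/.OX
[X../OXX/.O.] O move#2: (0,1):-1/XO./OXX/.O.*, (0,2):-1/X.O/OXX/.O., (2,0):-1/X../OXX/OO., (2,2):-1/X../OXX/.OO
[XO./OXX/.O.] X move#3: (0,2):+1/XOX/OXX/.O.*, (2,0):-1/XO./OXX/XO., (2,2):-1/XO./OXX/.OX
[XOX/OXX/.O.] O move#4: (2,0):-1/XOX/OXX/OO.*, (2,2):-1/XOX/OXX/.OO
[XOX/OXX/OO.] X move#5: (2,2):+1/XOX/OXX/OOX*
[XOX/OXX/OOX] end (terminal -1, O#6); searched .../OXX/.O. to 6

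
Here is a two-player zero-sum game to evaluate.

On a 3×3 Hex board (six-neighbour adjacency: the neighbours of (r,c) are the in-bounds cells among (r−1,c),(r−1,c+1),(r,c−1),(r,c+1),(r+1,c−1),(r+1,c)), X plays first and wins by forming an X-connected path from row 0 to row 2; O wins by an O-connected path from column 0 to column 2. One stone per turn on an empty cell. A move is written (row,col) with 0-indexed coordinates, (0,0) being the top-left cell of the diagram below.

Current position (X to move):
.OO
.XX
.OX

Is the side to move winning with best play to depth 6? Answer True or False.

X winning at [.OO/.XX/.OX]: False

[.OO/.XX/.OX] X move#1: (0,0):-1/XOO/.XX/.OX*, (1,0):-1/.OO/XXX/.OX, (2,0):-1/.OO/.XX/XOX
[XOO/.XX/.OX] O move#2: (1,0):+1/XOO/OXX/.OX*, (2,0):-1/XOO/.XX/OOX
[XOO/OXX/.OX] end (terminal -1, X#3); searched .OO/.XX/.OX to 6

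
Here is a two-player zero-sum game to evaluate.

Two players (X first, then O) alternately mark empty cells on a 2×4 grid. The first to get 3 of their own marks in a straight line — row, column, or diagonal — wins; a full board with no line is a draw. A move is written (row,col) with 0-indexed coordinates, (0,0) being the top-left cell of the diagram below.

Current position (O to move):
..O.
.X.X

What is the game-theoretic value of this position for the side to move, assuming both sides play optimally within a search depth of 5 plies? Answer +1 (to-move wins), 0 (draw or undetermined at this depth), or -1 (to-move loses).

value(..O./.X.X, O) = 0

[..O./.X.X] O move#1: (0,0):-1/O.O./.X.X, (0,1):-1/.OO./.X.X, (0,3):-1/..OO/.X.X, (1,0):-1/..O./OX.X, (1,2):+0/..O./.XOX*
[..O./.XOX] X move#2: (0,0):+0/X.O./.XOX*, (0,1):+0/.XO./.XOX, (0,3):+0/..OX/.XOX, (1,0):-1/..O./XXOX
[X.O./.XOX] O move#3: (0,1):+0/XOO./.XOX*, (0,3):+0/X.OO/.XOX, (1,0):+0/X.O./OXOX
[XOO./.XOX] X move#4: (0,3):+0/XOOX/.XOX*, (1,0):-1/XOO./XXOX
[XOOX/.XOX] O move#5: (1,0):+0/XOOX/OXOX*
[XOOX/OXOX] end (terminal +0, X#6); searched ..O./.X.X to 5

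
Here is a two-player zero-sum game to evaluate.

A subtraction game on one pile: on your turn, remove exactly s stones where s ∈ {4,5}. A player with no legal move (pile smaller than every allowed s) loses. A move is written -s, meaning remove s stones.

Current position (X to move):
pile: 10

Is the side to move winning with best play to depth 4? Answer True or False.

[10] X move#1: -4:-1/6*, -5:-1/5
[6] O move#2: -4:+1/2*, -5:+1/1
[2] end (terminal -1, X#3); searched 10 to 4

X winning at [10]: False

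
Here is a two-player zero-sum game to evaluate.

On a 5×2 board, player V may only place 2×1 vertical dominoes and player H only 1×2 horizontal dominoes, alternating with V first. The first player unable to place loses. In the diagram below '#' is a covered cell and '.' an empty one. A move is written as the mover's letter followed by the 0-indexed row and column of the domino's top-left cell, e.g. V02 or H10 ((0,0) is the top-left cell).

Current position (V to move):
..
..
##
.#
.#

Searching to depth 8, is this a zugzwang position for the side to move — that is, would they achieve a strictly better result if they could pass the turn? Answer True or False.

p1 V@[../../##/.#/.#]: V00[#./#./##/.#/.#]+1* V01[.#/.#/##/.#/.#]+1 V30[../../##/##/##]-1
p2 H@[#./#./##/.#/.#] terminal -1; root [../../##/.#/.#] d8
suppose V passes — search the same position with H to move:
pass> p1 H@[../../##/.#/.#]: H00[##/../##/.#/.#]+1* H10[../##/##/.#/.#]+1
pass> p2 V@[##/../##/.#/.#]: V30[##/../##/##/##]-1*
pass> p3 H@[##/../##/##/##]: H10[##/##/##/##/##]+1*
pass> p4 V@[##/##/##/##/##] terminal -1; root [../../##/.#/.#] d8
for V: play +1, pass -1

zugzwang(../../##/.#/.#, V) = False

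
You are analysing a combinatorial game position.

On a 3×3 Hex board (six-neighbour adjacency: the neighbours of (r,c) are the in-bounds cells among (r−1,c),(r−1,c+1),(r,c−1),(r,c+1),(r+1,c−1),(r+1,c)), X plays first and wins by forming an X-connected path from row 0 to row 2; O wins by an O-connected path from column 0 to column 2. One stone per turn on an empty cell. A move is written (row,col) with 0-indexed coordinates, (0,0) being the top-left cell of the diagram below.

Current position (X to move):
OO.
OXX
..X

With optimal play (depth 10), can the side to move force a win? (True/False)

X winning at [OO./OXX/..X]: True

[OO./OXX/..X] X move#1: (0,2):+1/OOX/OXX/..X*, (2,0):-1/OO./OXX/X.X, (2,1):-1/OO./OXX/.XX
[OOX/OXX/..X] end (terminal -1, O#2); searched OO./OXX/..X to 10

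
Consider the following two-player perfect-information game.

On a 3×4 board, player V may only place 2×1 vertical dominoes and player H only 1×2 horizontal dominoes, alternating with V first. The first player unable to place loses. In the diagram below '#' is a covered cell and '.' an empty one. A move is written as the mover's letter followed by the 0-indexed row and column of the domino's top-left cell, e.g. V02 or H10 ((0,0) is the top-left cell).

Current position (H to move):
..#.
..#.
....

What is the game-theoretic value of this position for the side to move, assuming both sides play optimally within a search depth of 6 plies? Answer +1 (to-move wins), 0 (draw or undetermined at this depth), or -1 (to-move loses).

value(..#./..#./...., H) = +1

[..#./..#./....] H move#1: H00:-1/###./..#./...., H10:+1/..#./###./....*, H20:-1/..#./..#./##.., H21:-1/..#./..#./.##., H22:-1/..#./..#./..##
[..#./###./....] V move#2: V03:-1/..##/####/....*, V13:-1/..#./####/...#
[..##/####/....] H move#3: H00:+1/####/####/....*, H20:+1/..##/####/##.., H21:+1/..##/####/.##., H22:+1/..##/####/..##
[####/####/....] end (terminal -1, V#4); searched ..#./..#./.... to 6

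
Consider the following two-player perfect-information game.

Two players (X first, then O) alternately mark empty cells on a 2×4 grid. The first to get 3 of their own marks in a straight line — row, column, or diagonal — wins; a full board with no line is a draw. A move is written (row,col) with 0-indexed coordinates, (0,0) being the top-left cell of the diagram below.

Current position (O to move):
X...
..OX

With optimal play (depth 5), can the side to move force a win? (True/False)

p1 O@[X.../..OX]: (0,1)[XO../..OX]+0* (0,2)[X.O./..OX]+0 (0,3)[X..O/..OX]+0 (1,0)[X.../O.OX]+0 (1,1)[X.../.OOX]+0
p2 X@[XO../..OX]: (0,2)[XOX./..OX]+0* (0,3)[XO.X/..OX]+0 (1,0)[XO../X.OX]+0 (1,1)[XO../.XOX]+0
p3 O@[XOX./..OX]: (0,3)[XOXO/..OX]+0* (1,0)[XOX./O.OX]+0 (1,1)[XOX./.OOX]+0
p4 X@[XOXO/..OX]: (1,0)[XOXO/X.OX]+0* (1,1)[XOXO/.XOX]+0
p5 O@[XOXO/X.OX]: (1,1)[XOXO/XOOX]+0*
p6 X@[XOXO/XOOX] terminal +0; root [X.../..OX] d5

O winning at [X.../..OX]: False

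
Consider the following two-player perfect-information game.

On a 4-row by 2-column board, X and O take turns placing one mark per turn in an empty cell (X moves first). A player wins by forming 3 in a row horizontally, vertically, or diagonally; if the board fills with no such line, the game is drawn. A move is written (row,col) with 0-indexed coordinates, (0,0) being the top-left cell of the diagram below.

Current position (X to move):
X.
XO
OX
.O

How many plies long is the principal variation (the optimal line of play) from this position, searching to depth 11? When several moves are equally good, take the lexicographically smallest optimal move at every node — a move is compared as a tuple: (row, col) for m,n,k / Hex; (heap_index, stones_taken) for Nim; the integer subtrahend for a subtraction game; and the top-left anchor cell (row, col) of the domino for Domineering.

[X./XO/OX/.O] X move#1: (0,1):+0/XX/XO/OX/.O*, (3,0):+0/X./XO/OX/XO
[XX/XO/OX/.O] O move#2: (3,0):+0/XX/XO/OX/OO*
[XX/XO/OX/OO] end (terminal +0, X#3); searched X./XO/OX/.O to 11

PV length from [X./XO/OX/.O]: 2 plies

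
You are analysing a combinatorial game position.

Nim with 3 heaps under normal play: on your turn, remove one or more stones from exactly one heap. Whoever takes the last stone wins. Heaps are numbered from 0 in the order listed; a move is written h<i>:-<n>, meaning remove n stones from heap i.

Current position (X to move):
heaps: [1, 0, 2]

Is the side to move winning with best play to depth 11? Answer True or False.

p1 X@[(1,0,2)]: h0:-1[(0,0,2)]-1 h2:-1[(1,0,1)]+1* h2:-2[(1,0,0)]-1
p2 O@[(1,0,1)]: h0:-1[(0,0,1)]-1* h2:-1[(1,0,0)]-1
p3 X@[(0,0,1)]: h2:-1[(0,0,0)]+1*
p4 O@[(0,0,0)] terminal -1; root [(1,0,2)] d11

X winning at [(1,0,2)]: True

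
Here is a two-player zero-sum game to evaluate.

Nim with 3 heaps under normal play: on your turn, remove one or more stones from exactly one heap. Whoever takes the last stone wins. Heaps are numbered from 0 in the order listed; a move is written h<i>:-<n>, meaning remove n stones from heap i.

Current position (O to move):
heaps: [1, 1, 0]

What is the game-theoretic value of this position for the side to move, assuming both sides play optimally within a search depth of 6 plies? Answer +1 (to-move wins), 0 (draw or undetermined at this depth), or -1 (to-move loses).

[(1,1,0)] O move#1: h0:-1:-1/(0,1,0)*, h1:-1:-1/(1,0,0)
[(0,1,0)] X move#2: h1:-1:+1/(0,0,0)*
[(0,0,0)] end (terminal -1, O#3); searched (1,1,0) to 6

value((1,1,0), O) = -1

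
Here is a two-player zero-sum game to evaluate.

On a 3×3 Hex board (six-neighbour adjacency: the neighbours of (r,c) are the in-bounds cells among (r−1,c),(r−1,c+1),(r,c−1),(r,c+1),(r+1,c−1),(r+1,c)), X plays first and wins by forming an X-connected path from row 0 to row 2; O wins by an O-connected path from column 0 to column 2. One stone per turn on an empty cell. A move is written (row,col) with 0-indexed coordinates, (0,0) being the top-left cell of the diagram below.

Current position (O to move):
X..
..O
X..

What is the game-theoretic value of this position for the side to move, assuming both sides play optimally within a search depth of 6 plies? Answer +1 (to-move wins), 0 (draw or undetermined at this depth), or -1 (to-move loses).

ply 1, O at X../..O/X.. | (0,1)=-1→XO./..O/X..*; (0,2)=-1→X.O/..O/X..; (1,0)=-1→X../O.O/X..; (1,1)=-1→X../.OO/X..; (2,1)=-1→X../..O/XO.; (2,2)=-1→X../..O/X.O
ply 2, X at XO./..O/X.. | (0,2)=+1→XOX/..O/X..*; (1,0)=+1→XO./X.O/X..; (1,1)=+1→XO./.XO/X..; (2,1)=-1→XO./..O/XX.; (2,2)=-1→XO./..O/X.X
ply 3, O at XOX/..O/X.. | (1,0)=-1→XOX/O.O/X..*; (1,1)=-1→XOX/.OO/X..; (2,1)=-1→XOX/..O/XO.; (2,2)=-1→XOX/..O/X.O
ply 4, X at XOX/O.O/X.. | (1,1)=+1→XOX/OXO/X..*; (2,1)=-1→XOX/O.O/XX.; (2,2)=-1→XOX/O.O/X.X
ply 5: XOX/OXO/X.. is terminal -1 (O); from X../..O/X.. depth 6

value(X../..O/X.., O) = -1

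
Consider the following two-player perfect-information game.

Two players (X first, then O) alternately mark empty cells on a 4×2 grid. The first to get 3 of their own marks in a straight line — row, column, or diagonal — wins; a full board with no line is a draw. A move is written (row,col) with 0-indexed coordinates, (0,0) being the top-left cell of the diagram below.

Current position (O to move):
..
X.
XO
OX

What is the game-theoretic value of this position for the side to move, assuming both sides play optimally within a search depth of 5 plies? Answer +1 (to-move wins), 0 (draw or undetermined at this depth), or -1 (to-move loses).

[../X./XO/OX] O move#1: (0,0):+0/O./X./XO/OX*, (0,1):-1/.O/X./XO/OX, (1,1):-1/../XO/XO/OX
[O./X./XO/OX] X move#2: (0,1):+0/OX/X./XO/OX*, (1,1):+0/O./XX/XO/OX
[OX/X./XO/OX] O move#3: (1,1):+0/OX/XO/XO/OX*
[OX/XO/XO/OX] end (terminal +0, X#4); searched ../X./XO/OX to 5

value(../X./XO/OX, O) = 0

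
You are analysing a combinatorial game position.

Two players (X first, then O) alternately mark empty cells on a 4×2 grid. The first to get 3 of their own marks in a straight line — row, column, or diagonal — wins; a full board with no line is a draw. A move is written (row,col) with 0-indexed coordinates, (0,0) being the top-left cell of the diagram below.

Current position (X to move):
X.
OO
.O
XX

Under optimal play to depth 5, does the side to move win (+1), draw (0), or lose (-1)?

[X./OO/.O/XX] X move#1: (0,1):+0/XX/OO/.O/XX*, (2,0):-1/X./OO/XO/XX
[XX/OO/.O/XX] O move#2: (2,0):+0/XX/OO/OO/XX*
[XX/OO/OO/XX] end (terminal +0, X#3); searched X./OO/.O/XX to 5

value(X./OO/.O/XX, X) = 0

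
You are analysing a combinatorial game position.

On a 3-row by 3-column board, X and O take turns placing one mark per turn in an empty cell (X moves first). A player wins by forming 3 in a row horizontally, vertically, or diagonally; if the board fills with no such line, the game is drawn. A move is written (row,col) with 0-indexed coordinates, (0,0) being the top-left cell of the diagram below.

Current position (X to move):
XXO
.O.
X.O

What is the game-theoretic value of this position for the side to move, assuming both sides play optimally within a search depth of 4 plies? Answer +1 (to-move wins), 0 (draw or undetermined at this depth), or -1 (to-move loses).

value(XXO/.O./X.O, X) = +1

p1 X@[XXO/.O./X.O]: (1,0)[XXO/XO./X.O]+1* (1,2)[XXO/.OX/X.O]+0 (2,1)[XXO/.O./XXO]-1
p2 O@[XXO/XO./X.O] terminal -1; root [XXO/.O./X.O] d4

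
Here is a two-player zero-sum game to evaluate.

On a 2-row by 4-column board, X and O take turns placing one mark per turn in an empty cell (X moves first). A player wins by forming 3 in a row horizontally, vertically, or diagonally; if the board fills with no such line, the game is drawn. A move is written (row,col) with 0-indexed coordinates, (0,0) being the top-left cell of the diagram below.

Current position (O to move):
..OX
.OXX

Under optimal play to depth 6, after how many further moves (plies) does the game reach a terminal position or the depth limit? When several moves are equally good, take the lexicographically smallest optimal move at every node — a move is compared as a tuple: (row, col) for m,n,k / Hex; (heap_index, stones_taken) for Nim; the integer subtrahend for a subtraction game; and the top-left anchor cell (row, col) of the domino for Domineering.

[..OX/.OXX] O move#1: (0,0):+0/O.OX/.OXX*, (0,1):+0/.OOX/.OXX, (1,0):+0/..OX/OOXX
[O.OX/.OXX] X move#2: (0,1):+0/OXOX/.OXX*, (1,0):-1/O.OX/XOXX
[OXOX/.OXX] O move#3: (1,0):+0/OXOX/OOXX*
[OXOX/OOXX] end (terminal +0, X#4); searched ..OX/.OXX to 6

PV length from [..OX/.OXX]: 3 plies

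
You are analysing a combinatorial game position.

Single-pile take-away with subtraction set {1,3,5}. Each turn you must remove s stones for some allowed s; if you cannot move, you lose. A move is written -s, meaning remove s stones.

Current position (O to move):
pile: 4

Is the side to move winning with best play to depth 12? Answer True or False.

O winning at [4]: False

p1 O@[4]: -1[3]-1* -3[1]-1
p2 X@[3]: -1[2]+1* -3[0]+1
p3 O@[2]: -1[1]-1*
p4 X@[1]: -1[0]+1*
p5 O@[0] terminal -1; root [4] d12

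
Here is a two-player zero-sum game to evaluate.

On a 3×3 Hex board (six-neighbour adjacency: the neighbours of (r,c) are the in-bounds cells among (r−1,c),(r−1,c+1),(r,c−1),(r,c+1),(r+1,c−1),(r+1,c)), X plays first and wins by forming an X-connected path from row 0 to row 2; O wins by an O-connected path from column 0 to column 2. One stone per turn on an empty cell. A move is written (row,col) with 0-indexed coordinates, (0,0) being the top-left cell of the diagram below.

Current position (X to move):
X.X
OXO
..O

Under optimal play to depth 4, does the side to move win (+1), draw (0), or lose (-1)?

p1 X@[X.X/OXO/..O]: (0,1)[XXX/OXO/..O]+1* (2,0)[X.X/OXO/X.O]+1 (2,1)[X.X/OXO/.XO]+1
p2 O@[XXX/OXO/..O]: (2,0)[XXX/OXO/O.O]-1* (2,1)[XXX/OXO/.OO]-1
p3 X@[XXX/OXO/O.O]: (2,1)[XXX/OXO/OXO]+1*
p4 O@[XXX/OXO/OXO] terminal -1; root [X.X/OXO/..O] d4

value(X.X/OXO/..O, X) = +1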